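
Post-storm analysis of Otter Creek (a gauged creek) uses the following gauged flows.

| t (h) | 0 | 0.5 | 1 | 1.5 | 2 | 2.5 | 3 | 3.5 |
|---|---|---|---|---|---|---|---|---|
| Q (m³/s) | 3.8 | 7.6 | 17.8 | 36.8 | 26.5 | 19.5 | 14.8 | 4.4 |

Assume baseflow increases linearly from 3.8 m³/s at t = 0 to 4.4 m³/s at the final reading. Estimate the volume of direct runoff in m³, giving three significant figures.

V ≈ 1.77 × 10^5 m³

Direct-runoff ordinates (Q − Q_b): 0.00, 3.71, 13.83, 32.74, 22.36, 15.27, 10.49, 0.00 m³/s.
ΣQ_DR = 98.40 m³/s.
With Δt = 0.5 h = 1800 s, V = ΣQ_DR · Δt = 98.40 × 1800 = 1.77 × 10^5 m³.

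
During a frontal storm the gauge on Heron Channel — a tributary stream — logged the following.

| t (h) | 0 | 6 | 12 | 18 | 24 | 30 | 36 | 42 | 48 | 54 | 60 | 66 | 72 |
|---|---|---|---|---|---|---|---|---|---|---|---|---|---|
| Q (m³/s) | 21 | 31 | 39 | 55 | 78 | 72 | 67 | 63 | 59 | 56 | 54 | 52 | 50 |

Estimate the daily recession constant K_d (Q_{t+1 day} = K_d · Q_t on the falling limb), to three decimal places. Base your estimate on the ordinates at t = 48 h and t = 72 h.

Between t = 48 h and t = 72 h the flow falls from 59 to 50 m³/s over 4×6 h = 24 h.
Per-interval ratio K = (50/59)^(1/4) = 0.9595; K_d = K^(24/6) = 0.847.

K_d ≈ 0.847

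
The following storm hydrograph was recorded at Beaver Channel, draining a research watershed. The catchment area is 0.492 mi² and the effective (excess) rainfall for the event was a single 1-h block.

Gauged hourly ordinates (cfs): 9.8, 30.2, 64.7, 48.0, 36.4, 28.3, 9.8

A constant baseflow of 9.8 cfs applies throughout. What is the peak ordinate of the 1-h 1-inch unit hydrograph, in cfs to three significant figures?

Direct runoff: 0.0, 20.4, 54.9, 38.2, 26.6, 18.5, 0.0 cfs; ΣQ_DR = 158.6 cfs, peak = 54.9 cfs.
Runoff depth d = ΣQ_DR·Δt / A = 158.6 × 3600 / (0.492 mi²) = 0.4995 in.
The 1-inch UH is the DRH scaled by (1 in)/d, so U_p = 54.9 × 1/0.4995 = 110 cfs.

U_p ≈ 110 cfs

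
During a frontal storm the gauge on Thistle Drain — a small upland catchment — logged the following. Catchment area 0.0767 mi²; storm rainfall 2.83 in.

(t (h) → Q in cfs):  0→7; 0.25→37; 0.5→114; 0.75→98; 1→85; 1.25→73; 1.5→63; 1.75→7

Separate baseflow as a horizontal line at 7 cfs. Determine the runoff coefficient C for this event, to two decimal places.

C ≈ 0.76

ΣQ_DR = 428.0 cfs; V = ΣQ_DR·Δt = 3.852 × 10^5 ft³.
Runoff depth d = V / A = 2.162 in.
C = d / P = 2.162 / 2.83 = 0.76.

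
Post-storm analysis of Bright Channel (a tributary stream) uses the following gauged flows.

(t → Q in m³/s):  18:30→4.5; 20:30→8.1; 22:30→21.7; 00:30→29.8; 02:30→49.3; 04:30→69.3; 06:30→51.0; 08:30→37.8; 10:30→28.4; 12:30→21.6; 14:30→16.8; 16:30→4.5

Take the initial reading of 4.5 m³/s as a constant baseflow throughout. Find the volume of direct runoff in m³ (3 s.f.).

Direct-runoff ordinates (Q − Q_b): 0.0, 3.6, 17.2, 25.3, 44.8, 64.8, 46.5, 33.3, 23.9, 17.1, 12.3, 0.0 m³/s.
ΣQ_DR = 288.8 m³/s.
With Δt = 2 h = 7200 s, V = ΣQ_DR · Δt = 288.8 × 7200 = 2.08 × 10^6 m³.

V ≈ 2.08 × 10^6 m³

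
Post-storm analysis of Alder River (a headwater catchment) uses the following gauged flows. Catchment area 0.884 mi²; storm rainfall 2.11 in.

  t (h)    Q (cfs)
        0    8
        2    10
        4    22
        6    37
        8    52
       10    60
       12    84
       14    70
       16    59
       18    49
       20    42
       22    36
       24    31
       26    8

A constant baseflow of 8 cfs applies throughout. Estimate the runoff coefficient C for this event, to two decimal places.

C ≈ 0.76

ΣQ_DR = 456.0 cfs; V = ΣQ_DR·Δt = 3.283 × 10^6 ft³.
Runoff depth d = V / A = 1.599 in.
C = d / P = 1.599 / 2.11 = 0.76.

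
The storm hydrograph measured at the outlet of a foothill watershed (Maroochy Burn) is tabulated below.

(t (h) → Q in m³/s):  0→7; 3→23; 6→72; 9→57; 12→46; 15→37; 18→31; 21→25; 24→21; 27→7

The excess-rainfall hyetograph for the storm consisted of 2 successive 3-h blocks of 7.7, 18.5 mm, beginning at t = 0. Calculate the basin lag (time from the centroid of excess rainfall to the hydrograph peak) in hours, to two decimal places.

Centroid of excess rainfall: t_c = Σ P_i·t̄_i / ΣP_i = 3.6183 h (block centres at 1.5, 4.5 h).
Hydrograph peak occurs at t = 6 h, so basin lag t_L = 6 − 3.6183 = 2.38 h.

t_L ≈ 2.38 h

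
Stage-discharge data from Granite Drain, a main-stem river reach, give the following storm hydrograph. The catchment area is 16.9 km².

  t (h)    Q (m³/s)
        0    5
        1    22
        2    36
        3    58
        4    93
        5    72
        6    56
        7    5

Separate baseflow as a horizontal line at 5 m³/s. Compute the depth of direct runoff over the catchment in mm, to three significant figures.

d ≈ 65.4 mm

Direct runoff: 0.0, 17.0, 31.0, 53.0, 88.0, 67.0, 51.0, 0.0 m³/s; ΣQ_DR = 307.0 m³/s.
V = ΣQ_DR · Δt = 307.0 × 3600 s = 1.105 × 10^6 m³.
Over A = 16.9 km², depth = V / A = 65.4 mm.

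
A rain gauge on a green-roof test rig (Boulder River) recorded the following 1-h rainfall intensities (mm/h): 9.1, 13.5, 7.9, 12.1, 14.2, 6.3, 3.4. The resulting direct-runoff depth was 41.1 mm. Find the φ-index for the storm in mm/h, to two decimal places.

φ ≈ 3.67 mm/h

Only the 6 blocks with intensity above φ contribute runoff: 9.1, 13.5, 7.9, 12.1, 14.2, 6.3 mm/h.
Σ(I−φ)·Δt = d  ⇒  (9.1+13.5+7.9+12.1+14.2+6.3 − 6φ)·1 = 41.1
φ = (63.10 − 41.1/1) / 6 = 3.67 mm/h.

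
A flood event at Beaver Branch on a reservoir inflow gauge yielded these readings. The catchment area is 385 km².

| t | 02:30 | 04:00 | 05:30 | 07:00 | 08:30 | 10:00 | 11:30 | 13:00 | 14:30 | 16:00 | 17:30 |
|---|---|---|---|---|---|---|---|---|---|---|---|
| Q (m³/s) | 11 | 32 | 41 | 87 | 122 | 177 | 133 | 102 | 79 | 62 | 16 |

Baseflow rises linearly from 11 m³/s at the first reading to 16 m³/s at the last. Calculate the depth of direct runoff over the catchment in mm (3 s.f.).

d ≈ 10.0 mm

Direct runoff: 0.00, 20.50, 29.00, 74.50, 109.00, 163.50, 119.00, 87.50, 64.00, 46.50, 0.00 m³/s; ΣQ_DR = 713.5 m³/s.
V = ΣQ_DR · Δt = 713.5 × 5400 s = 3.853 × 10^6 m³.
Over A = 385 km², depth = V / A = 10.0 mm.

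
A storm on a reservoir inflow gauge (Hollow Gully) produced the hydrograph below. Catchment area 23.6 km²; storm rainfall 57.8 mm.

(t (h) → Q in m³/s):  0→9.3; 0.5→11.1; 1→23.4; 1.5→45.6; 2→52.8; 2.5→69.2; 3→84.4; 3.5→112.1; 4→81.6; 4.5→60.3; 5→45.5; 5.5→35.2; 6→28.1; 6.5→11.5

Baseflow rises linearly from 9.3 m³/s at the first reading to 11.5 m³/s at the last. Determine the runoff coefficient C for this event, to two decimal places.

ΣQ_DR = 524.5 m³/s; V = ΣQ_DR·Δt = 9.441 × 10^5 m³.
Runoff depth d = V / A = 40.00 mm.
C = d / P = 40.00 / 57.8 = 0.69.

C ≈ 0.69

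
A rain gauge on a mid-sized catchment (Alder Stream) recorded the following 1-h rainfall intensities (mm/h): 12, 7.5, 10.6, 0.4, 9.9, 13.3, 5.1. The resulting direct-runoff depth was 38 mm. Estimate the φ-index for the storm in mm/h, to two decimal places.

φ ≈ 3.40 mm/h

Only the 6 blocks with intensity above φ contribute runoff: 12, 7.5, 10.6, 9.9, 13.3, 5.1 mm/h.
Σ(I−φ)·Δt = d  ⇒  (12+7.5+10.6+9.9+13.3+5.1 − 6φ)·1 = 38
φ = (58.40 − 38/1) / 6 = 3.40 mm/h.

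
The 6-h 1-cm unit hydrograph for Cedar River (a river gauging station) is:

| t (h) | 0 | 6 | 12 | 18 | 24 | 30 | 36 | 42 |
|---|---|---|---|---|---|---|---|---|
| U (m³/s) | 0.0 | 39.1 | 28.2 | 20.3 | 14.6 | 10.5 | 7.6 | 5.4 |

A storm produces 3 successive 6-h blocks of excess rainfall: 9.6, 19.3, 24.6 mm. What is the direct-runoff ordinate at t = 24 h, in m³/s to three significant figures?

By discrete convolution, Q_j = Σ (P_i / 10 mm) · U_{j−i}.
At t = 24 h (j=4): Q = (9.6/10)·14.6 + (19.3/10)·20.3 + (24.6/10)·28.2 = 123 m³/s.

Q ≈ 123 m³/s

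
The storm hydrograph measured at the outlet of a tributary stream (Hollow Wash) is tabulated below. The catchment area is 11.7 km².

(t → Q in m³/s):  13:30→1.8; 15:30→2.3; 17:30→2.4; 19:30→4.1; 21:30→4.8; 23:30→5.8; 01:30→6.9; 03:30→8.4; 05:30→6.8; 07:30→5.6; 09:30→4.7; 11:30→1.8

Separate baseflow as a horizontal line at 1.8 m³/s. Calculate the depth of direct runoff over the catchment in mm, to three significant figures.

d ≈ 20.8 mm

Direct runoff: 0.0, 0.5, 0.6, 2.3, 3.0, 4.0, 5.1, 6.6, 5.0, 3.8, 2.9, 0.0 m³/s; ΣQ_DR = 33.80 m³/s.
V = ΣQ_DR · Δt = 33.80 × 7200 s = 2.434 × 10^5 m³.
Over A = 11.7 km², depth = V / A = 20.8 mm.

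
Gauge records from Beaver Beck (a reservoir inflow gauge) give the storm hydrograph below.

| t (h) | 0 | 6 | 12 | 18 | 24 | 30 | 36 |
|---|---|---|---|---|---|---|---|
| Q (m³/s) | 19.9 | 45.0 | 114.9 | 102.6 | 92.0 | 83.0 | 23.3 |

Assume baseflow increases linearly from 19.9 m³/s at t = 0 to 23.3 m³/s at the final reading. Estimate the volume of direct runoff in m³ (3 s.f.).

Direct-runoff ordinates (Q − Q_b): 0.00, 24.53, 93.87, 81.00, 69.83, 60.27, 0.00 m³/s.
ΣQ_DR = 329.5 m³/s.
With Δt = 6 h = 21600 s, V = ΣQ_DR · Δt = 329.5 × 21600 = 7.12 × 10^6 m³.

V ≈ 7.12 × 10^6 m³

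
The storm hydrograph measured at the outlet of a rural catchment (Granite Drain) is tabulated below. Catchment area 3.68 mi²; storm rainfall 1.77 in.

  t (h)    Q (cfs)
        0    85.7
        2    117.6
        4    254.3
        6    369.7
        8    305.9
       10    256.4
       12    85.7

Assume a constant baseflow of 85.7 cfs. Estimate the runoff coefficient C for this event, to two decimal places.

ΣQ_DR = 875.4 cfs; V = ΣQ_DR·Δt = 6.303 × 10^6 ft³.
Runoff depth d = V / A = 0.7372 in.
C = d / P = 0.7372 / 1.77 = 0.42.

C ≈ 0.42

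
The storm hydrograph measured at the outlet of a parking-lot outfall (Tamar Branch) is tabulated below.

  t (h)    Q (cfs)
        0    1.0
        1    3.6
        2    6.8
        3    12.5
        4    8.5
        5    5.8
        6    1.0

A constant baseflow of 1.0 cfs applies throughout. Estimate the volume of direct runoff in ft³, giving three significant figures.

Direct-runoff ordinates (Q − Q_b): 0.0, 2.6, 5.8, 11.5, 7.5, 4.8, 0.0 cfs.
ΣQ_DR = 32.20 cfs.
With Δt = 1 h = 3600 s, V = ΣQ_DR · Δt = 32.20 × 3600 = 1.16 × 10^5 ft³.

V ≈ 1.16 × 10^5 ft³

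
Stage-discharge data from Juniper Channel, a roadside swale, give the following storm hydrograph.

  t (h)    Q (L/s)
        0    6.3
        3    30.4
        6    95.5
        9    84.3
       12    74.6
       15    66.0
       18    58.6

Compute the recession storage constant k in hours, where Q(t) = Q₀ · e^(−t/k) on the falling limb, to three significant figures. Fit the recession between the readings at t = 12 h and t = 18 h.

k ≈ 24.9 h

On the falling limb, Q drops from 74.6 to 58.6 L/s between t = 12 h and t = 18 h (Δt = 6 h).
k = −Δt / ln(Q₂/Q₁) = −6 / ln(58.6/74.6) = 24.9 h.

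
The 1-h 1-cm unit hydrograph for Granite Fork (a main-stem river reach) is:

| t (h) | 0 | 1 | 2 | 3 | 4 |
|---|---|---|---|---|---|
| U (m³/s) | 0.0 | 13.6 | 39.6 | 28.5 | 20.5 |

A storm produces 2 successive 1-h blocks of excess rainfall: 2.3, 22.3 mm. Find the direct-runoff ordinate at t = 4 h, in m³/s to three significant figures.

Q ≈ 68.3 m³/s

By discrete convolution, Q_j = Σ (P_i / 10 mm) · U_{j−i}.
At t = 4 h (j=4): Q = (2.3/10)·20.5 + (22.3/10)·28.5 = 68.3 m³/s.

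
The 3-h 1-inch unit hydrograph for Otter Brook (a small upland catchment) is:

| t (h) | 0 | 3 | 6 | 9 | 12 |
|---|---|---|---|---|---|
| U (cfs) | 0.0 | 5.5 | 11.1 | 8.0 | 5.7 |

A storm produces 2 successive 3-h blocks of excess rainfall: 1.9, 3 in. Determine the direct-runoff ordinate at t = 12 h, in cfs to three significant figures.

By discrete convolution, Q_j = Σ (P_i / 1 in) · U_{j−i}.
At t = 12 h (j=4): Q = (1.9/1)·5.7 + (3/1)·8.0 = 34.8 cfs.

Q ≈ 34.8 cfs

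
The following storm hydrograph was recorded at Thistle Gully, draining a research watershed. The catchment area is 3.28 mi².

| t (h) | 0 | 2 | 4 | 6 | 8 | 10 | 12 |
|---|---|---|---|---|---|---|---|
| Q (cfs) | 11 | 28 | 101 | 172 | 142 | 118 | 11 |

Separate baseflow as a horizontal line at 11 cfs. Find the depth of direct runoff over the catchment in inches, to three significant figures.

d ≈ 0.478 in

Direct runoff: 0.0, 17.0, 90.0, 161.0, 131.0, 107.0, 0.0 cfs; ΣQ_DR = 506.0 cfs.
V = ΣQ_DR · Δt = 506.0 × 7200 s = 3.643 × 10^6 ft³.
Over A = 3.28 mi², depth = V / A = 0.478 in.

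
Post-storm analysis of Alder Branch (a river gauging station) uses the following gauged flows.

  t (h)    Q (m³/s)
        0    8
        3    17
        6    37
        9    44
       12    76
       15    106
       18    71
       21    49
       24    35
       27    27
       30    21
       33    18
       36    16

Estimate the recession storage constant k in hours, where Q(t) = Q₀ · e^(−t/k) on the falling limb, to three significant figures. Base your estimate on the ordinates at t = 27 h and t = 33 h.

k ≈ 14.8 h

On the falling limb, Q drops from 27 to 18 m³/s between t = 27 h and t = 33 h (Δt = 6 h).
k = −Δt / ln(Q₂/Q₁) = −6 / ln(18/27) = 14.8 h.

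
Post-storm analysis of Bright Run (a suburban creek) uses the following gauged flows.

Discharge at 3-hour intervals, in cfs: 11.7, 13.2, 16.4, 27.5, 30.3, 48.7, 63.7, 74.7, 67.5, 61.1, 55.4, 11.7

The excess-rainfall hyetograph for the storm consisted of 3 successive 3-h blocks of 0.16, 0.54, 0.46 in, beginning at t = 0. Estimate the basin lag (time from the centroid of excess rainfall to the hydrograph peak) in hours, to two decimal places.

t_L ≈ 15.72 h

Centroid of excess rainfall: t_c = Σ P_i·t̄_i / ΣP_i = 5.2759 h (block centres at 1.5, 4.5, 7.5 h).
Hydrograph peak occurs at t = 21 h, so basin lag t_L = 21 − 5.2759 = 15.72 h.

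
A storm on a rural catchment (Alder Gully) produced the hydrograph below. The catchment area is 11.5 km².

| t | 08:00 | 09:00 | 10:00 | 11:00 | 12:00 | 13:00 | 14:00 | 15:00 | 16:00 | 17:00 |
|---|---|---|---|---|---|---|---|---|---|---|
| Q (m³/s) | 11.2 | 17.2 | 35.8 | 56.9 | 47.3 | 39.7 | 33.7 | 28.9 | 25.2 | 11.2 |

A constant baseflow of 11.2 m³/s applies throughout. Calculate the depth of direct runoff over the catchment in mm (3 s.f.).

Direct runoff: 0.0, 6.0, 24.6, 45.7, 36.1, 28.5, 22.5, 17.7, 14.0, 0.0 m³/s; ΣQ_DR = 195.1 m³/s.
V = ΣQ_DR · Δt = 195.1 × 3600 s = 7.024 × 10^5 m³.
Over A = 11.5 km², depth = V / A = 61.1 mm.

d ≈ 61.1 mm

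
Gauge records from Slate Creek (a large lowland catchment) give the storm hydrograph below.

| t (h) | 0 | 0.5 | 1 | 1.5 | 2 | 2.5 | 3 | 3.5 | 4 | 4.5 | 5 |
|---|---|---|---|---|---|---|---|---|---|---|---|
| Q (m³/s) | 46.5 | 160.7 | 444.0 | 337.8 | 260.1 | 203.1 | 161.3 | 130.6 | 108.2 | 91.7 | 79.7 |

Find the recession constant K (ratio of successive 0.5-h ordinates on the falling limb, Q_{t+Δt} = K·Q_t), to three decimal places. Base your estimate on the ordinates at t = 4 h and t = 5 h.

Using the recession-limb readings at t = 4 h and t = 5 h: Q falls from 108.2 to 79.7 m³/s over 2 intervals.
K = (Q₂/Q₁)^(1/2) = (79.7/108.2)^(1/2) = 0.858.

K ≈ 0.858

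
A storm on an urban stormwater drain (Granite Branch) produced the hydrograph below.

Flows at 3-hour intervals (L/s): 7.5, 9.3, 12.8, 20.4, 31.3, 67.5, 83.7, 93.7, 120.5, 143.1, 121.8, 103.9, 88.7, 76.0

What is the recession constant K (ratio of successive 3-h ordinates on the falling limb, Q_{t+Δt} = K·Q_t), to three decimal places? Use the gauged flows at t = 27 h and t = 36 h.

Using the recession-limb readings at t = 27 h and t = 36 h: Q falls from 143.1 to 88.7 L/s over 3 intervals.
K = (Q₂/Q₁)^(1/3) = (88.7/143.1)^(1/3) = 0.853.

K ≈ 0.853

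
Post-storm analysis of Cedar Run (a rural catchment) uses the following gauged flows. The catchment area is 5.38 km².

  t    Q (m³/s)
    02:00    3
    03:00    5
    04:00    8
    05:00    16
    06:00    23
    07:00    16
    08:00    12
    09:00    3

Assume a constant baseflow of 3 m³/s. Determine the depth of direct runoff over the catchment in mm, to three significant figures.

Direct runoff: 0.0, 2.0, 5.0, 13.0, 20.0, 13.0, 9.0, 0.0 m³/s; ΣQ_DR = 62.00 m³/s.
V = ΣQ_DR · Δt = 62.00 × 3600 s = 2.232 × 10^5 m³.
Over A = 5.38 km², depth = V / A = 41.5 mm.

d ≈ 41.5 mm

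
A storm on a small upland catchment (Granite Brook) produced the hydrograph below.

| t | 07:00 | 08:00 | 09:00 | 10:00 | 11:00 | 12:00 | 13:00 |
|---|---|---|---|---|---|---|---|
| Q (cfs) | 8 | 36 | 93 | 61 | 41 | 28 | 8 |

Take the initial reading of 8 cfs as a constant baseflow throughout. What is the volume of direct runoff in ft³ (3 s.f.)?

V ≈ 7.88 × 10^5 ft³

Direct-runoff ordinates (Q − Q_b): 0.0, 28.0, 85.0, 53.0, 33.0, 20.0, 0.0 cfs.
ΣQ_DR = 219.0 cfs.
With Δt = 1 h = 3600 s, V = ΣQ_DR · Δt = 219.0 × 3600 = 7.88 × 10^5 ft³.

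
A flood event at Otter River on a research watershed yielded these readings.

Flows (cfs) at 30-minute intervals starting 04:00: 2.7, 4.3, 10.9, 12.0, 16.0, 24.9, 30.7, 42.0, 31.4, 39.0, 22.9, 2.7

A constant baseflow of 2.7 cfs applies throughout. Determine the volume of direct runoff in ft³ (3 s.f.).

V ≈ 3.73 × 10^5 ft³

Direct-runoff ordinates (Q − Q_b): 0.0, 1.6, 8.2, 9.3, 13.3, 22.2, 28.0, 39.3, 28.7, 36.3, 20.2, 0.0 cfs.
ΣQ_DR = 207.1 cfs.
With Δt = 0.5 h = 1800 s, V = ΣQ_DR · Δt = 207.1 × 1800 = 3.73 × 10^5 ft³.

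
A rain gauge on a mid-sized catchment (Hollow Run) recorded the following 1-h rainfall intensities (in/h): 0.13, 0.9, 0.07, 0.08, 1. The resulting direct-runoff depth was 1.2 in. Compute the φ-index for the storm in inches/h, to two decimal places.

Only the 2 blocks with intensity above φ contribute runoff: 0.9, 1 in/h.
Σ(I−φ)·Δt = d  ⇒  (0.9+1 − 2φ)·1 = 1.2
φ = (1.900 − 1.2/1) / 2 = 0.35 in/h.

φ ≈ 0.35 in/h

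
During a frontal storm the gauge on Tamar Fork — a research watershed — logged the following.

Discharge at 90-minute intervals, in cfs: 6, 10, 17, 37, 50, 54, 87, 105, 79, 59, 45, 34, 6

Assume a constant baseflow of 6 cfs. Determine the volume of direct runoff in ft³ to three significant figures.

V ≈ 2.76 × 10^6 ft³

Direct-runoff ordinates (Q − Q_b): 0.0, 4.0, 11.0, 31.0, 44.0, 48.0, 81.0, 99.0, 73.0, 53.0, 39.0, 28.0, 0.0 cfs.
ΣQ_DR = 511.0 cfs.
With Δt = 1.5 h = 5400 s, V = ΣQ_DR · Δt = 511.0 × 5400 = 2.76 × 10^6 ft³.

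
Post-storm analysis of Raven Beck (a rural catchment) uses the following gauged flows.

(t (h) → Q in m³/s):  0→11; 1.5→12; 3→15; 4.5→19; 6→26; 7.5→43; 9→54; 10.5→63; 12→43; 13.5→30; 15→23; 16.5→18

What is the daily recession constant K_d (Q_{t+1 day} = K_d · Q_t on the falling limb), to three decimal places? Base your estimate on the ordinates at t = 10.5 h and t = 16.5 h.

Between t = 10.5 h and t = 16.5 h the flow falls from 63 to 18 m³/s over 4×1.5 h = 6 h.
Per-interval ratio K = (18/63)^(1/4) = 0.7311; K_d = K^(24/1.5) = 0.007.

K_d ≈ 0.007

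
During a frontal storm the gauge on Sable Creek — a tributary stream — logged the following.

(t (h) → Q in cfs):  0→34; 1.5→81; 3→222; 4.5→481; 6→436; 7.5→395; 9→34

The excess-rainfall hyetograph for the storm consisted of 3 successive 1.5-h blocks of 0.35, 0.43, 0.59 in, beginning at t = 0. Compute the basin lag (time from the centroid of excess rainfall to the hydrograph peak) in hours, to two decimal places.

t_L ≈ 1.99 h

Centroid of excess rainfall: t_c = Σ P_i·t̄_i / ΣP_i = 2.5128 h (block centres at 0.75, 2.25, 3.75 h).
Hydrograph peak occurs at t = 4.5 h, so basin lag t_L = 4.5 − 2.5128 = 1.99 h.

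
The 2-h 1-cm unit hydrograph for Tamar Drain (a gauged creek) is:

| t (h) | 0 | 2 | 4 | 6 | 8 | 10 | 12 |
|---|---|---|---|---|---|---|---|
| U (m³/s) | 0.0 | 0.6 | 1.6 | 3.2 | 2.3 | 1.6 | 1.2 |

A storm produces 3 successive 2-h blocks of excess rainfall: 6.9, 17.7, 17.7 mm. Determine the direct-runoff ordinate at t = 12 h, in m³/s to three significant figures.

Q ≈ 7.73 m³/s

By discrete convolution, Q_j = Σ (P_i / 10 mm) · U_{j−i}.
At t = 12 h (j=6): Q = (6.9/10)·1.2 + (17.7/10)·1.6 + (17.7/10)·2.3 = 7.73 m³/s.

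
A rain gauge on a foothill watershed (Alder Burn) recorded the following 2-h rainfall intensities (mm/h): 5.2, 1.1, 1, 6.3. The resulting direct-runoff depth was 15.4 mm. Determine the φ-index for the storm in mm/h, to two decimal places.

Only the 2 blocks with intensity above φ contribute runoff: 5.2, 6.3 mm/h.
Σ(I−φ)·Δt = d  ⇒  (5.2+6.3 − 2φ)·2 = 15.4
φ = (11.50 − 15.4/2) / 2 = 1.90 mm/h.

φ ≈ 1.90 mm/h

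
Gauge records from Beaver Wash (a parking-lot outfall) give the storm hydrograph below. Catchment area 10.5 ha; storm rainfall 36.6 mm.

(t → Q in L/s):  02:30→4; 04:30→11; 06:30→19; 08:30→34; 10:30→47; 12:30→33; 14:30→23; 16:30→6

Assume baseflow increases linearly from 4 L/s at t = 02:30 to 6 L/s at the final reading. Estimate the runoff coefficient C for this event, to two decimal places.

ΣQ_DR = 137.0 L/s; V = ΣQ_DR·Δt = 9.864 × 10^5 L.
Runoff depth d = V / A = 9.394 mm.
C = d / P = 9.394 / 36.6 = 0.26.

C ≈ 0.26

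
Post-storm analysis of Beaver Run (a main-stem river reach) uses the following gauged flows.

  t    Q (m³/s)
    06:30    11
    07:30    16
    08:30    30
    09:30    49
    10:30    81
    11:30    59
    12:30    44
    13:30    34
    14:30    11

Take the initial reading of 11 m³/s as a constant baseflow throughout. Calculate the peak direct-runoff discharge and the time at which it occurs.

Subtracting baseflow gives direct-runoff ordinates: 0.0, 5.0, 19.0, 38.0, 70.0, 48.0, 33.0, 23.0, 0.0 m³/s.
The maximum is 70.0 m³/s, occurring at the reading for t = 10:30.

Q_p = 70.0 m³/s at t = 10:30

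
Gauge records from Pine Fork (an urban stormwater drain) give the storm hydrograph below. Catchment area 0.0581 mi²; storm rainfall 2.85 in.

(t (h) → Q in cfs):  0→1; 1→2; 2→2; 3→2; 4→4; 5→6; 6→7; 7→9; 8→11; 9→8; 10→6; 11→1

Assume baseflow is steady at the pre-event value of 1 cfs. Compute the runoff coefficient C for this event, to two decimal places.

C ≈ 0.44

ΣQ_DR = 47.00 cfs; V = ΣQ_DR·Δt = 1.692 × 10^5 ft³.
Runoff depth d = V / A = 1.254 in.
C = d / P = 1.254 / 2.85 = 0.44.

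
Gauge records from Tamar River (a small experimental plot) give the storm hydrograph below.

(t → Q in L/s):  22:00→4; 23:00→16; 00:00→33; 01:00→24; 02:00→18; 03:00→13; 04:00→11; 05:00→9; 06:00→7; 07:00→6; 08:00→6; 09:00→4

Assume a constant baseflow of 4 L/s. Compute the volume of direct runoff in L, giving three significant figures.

V ≈ 3.71 × 10^5 L

Direct-runoff ordinates (Q − Q_b): 0.0, 12.0, 29.0, 20.0, 14.0, 9.0, 7.0, 5.0, 3.0, 2.0, 2.0, 0.0 L/s.
ΣQ_DR = 103.0 L/s.
With Δt = 1 h = 3600 s, V = ΣQ_DR · Δt = 103.0 × 3600 = 3.71 × 10^5 L.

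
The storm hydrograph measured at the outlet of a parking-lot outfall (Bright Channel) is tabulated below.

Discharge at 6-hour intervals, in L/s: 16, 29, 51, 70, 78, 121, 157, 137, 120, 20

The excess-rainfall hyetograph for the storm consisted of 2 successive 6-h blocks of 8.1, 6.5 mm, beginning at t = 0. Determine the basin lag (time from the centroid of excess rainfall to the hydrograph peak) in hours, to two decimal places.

Centroid of excess rainfall: t_c = Σ P_i·t̄_i / ΣP_i = 5.6712 h (block centres at 3, 9 h).
Hydrograph peak occurs at t = 36 h, so basin lag t_L = 36 − 5.6712 = 30.33 h.

t_L ≈ 30.33 h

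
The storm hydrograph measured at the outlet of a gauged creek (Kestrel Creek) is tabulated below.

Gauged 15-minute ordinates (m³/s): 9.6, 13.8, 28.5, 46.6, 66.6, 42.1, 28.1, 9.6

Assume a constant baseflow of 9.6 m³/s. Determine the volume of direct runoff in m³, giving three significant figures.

Direct-runoff ordinates (Q − Q_b): 0.0, 4.2, 18.9, 37.0, 57.0, 32.5, 18.5, 0.0 m³/s.
ΣQ_DR = 168.1 m³/s.
With Δt = 0.25 h = 900 s, V = ΣQ_DR · Δt = 168.1 × 900 = 1.51 × 10^5 m³.

V ≈ 1.51 × 10^5 m³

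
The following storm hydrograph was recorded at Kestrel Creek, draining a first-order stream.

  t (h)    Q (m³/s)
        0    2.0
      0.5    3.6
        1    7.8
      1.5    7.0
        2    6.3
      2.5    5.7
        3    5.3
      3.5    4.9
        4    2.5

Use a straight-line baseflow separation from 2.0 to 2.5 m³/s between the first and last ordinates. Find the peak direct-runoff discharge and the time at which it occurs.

Q_p = 5.67 m³/s at t = 1 h

Subtracting baseflow gives direct-runoff ordinates: 0.00, 1.54, 5.67, 4.81, 4.05, 3.39, 2.92, 2.46, 0.00 m³/s.
The maximum is 5.67 m³/s, occurring at the reading for t = 1 h.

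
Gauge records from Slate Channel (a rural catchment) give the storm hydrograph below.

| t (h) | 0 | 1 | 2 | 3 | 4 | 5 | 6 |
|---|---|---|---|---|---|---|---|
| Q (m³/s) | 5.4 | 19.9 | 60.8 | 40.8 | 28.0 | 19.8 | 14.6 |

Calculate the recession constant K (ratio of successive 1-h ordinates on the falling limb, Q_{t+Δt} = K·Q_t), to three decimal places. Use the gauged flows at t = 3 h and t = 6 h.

Using the recession-limb readings at t = 3 h and t = 6 h: Q falls from 40.8 to 14.6 m³/s over 3 intervals.
K = (Q₂/Q₁)^(1/3) = (14.6/40.8)^(1/3) = 0.710.

K ≈ 0.710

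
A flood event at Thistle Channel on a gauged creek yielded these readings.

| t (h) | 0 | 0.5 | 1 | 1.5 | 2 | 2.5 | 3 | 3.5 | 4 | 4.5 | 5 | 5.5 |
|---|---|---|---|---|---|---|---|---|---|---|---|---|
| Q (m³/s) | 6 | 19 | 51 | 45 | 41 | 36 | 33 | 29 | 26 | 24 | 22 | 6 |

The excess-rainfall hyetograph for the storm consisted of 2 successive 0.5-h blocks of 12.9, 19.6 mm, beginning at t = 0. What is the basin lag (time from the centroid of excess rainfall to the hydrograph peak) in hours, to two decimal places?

t_L ≈ 0.45 h

Centroid of excess rainfall: t_c = Σ P_i·t̄_i / ΣP_i = 0.5515 h (block centres at 0.25, 0.75 h).
Hydrograph peak occurs at t = 1 h, so basin lag t_L = 1 − 0.5515 = 0.45 h.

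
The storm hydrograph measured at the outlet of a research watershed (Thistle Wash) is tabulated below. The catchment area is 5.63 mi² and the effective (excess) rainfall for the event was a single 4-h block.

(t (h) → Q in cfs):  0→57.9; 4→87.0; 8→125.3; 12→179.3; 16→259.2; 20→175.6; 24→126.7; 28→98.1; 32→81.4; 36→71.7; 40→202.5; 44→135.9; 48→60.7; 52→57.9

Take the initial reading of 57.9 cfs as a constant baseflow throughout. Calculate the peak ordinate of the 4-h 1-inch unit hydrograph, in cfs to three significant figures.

Direct runoff: 0.0, 29.1, 67.4, 121.4, 201.3, 117.7, 68.8, 40.2, 23.5, 13.8, 144.6, 78.0, 2.8, 0.0 cfs; ΣQ_DR = 908.6 cfs, peak = 201.3 cfs.
Runoff depth d = ΣQ_DR·Δt / A = 908.6 × 14400 / (5.63 mi²) = 1.000 in.
The 1-inch UH is the DRH scaled by (1 in)/d, so U_p = 201.3 × 1/1.000 = 201 cfs.

U_p ≈ 201 cfs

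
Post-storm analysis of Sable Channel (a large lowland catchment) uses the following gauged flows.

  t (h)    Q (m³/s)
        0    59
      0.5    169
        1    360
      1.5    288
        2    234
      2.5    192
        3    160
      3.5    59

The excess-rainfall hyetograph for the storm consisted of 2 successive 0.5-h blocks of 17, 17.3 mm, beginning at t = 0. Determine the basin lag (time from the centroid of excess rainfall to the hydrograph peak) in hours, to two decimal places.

t_L ≈ 0.50 h

Centroid of excess rainfall: t_c = Σ P_i·t̄_i / ΣP_i = 0.5022 h (block centres at 0.25, 0.75 h).
Hydrograph peak occurs at t = 1 h, so basin lag t_L = 1 − 0.5022 = 0.50 h.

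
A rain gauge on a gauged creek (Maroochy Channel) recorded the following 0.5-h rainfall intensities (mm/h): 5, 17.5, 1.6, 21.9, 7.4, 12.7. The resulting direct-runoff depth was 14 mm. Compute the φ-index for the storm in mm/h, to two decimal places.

Only the 3 blocks with intensity above φ contribute runoff: 17.5, 21.9, 12.7 mm/h.
Σ(I−φ)·Δt = d  ⇒  (17.5+21.9+12.7 − 3φ)·0.5 = 14
φ = (52.10 − 14/0.5) / 3 = 8.03 mm/h.

φ ≈ 8.03 mm/h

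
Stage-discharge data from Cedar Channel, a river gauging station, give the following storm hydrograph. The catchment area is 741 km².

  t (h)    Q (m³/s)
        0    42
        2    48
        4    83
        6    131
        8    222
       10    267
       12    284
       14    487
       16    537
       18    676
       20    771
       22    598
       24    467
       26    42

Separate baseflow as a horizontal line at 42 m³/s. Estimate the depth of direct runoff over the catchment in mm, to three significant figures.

Direct runoff: 0.0, 6.0, 41.0, 89.0, 180.0, 225.0, 242.0, 445.0, 495.0, 634.0, 729.0, 556.0, 425.0, 0.0 m³/s; ΣQ_DR = 4067 m³/s.
V = ΣQ_DR · Δt = 4067 × 7200 s = 2.928 × 10^7 m³.
Over A = 741 km², depth = V / A = 39.5 mm.

d ≈ 39.5 mm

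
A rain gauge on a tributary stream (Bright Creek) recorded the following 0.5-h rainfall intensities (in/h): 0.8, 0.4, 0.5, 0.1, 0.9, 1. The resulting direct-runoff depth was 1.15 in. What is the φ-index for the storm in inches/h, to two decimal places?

φ ≈ 0.26 in/h

Only the 5 blocks with intensity above φ contribute runoff: 0.8, 0.4, 0.5, 0.9, 1 in/h.
Σ(I−φ)·Δt = d  ⇒  (0.8+0.4+0.5+0.9+1 − 5φ)·0.5 = 1.15
φ = (3.600 − 1.15/0.5) / 5 = 0.26 in/h.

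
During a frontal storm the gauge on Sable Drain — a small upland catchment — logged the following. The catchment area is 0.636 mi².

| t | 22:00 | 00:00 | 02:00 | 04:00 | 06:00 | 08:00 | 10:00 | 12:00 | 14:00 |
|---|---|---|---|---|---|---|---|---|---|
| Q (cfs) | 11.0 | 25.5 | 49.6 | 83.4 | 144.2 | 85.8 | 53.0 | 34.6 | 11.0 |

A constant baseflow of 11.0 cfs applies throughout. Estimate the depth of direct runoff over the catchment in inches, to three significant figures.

d ≈ 1.94 in

Direct runoff: 0.0, 14.5, 38.6, 72.4, 133.2, 74.8, 42.0, 23.6, 0.0 cfs; ΣQ_DR = 399.1 cfs.
V = ΣQ_DR · Δt = 399.1 × 7200 s = 2.874 × 10^6 ft³.
Over A = 0.636 mi², depth = V / A = 1.94 in.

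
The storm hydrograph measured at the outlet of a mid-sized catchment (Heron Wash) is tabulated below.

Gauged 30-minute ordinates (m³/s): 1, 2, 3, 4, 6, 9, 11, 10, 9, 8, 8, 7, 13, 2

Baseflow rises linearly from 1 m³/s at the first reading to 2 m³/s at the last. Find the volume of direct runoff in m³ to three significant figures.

V ≈ 1.30 × 10^5 m³

Direct-runoff ordinates (Q − Q_b): 0.00, 0.92, 1.85, 2.77, 4.69, 7.62, 9.54, 8.46, 7.38, 6.31, 6.23, 5.15, 11.08, 0.00 m³/s.
ΣQ_DR = 72.00 m³/s.
With Δt = 0.5 h = 1800 s, V = ΣQ_DR · Δt = 72.00 × 1800 = 1.30 × 10^5 m³.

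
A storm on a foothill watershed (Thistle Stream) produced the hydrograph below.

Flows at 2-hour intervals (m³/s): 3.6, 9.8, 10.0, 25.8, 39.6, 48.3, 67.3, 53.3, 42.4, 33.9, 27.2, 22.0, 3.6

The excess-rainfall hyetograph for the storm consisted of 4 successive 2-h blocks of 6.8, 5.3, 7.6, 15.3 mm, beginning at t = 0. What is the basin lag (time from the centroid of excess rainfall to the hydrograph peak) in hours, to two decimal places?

Centroid of excess rainfall: t_c = Σ P_i·t̄_i / ΣP_i = 4.7943 h (block centres at 1, 3, 5, 7 h).
Hydrograph peak occurs at t = 12 h, so basin lag t_L = 12 − 4.7943 = 7.21 h.

t_L ≈ 7.21 h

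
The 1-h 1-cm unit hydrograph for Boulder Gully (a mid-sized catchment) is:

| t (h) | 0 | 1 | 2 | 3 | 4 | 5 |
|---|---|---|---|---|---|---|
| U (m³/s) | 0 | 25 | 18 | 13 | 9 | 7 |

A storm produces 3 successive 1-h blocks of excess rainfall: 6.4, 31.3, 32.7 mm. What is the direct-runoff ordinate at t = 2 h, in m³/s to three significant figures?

Q ≈ 89.8 m³/s

By discrete convolution, Q_j = Σ (P_i / 10 mm) · U_{j−i}.
At t = 2 h (j=2): Q = (6.4/10)·18 + (31.3/10)·25 + (32.7/10)·0 = 89.8 m³/s.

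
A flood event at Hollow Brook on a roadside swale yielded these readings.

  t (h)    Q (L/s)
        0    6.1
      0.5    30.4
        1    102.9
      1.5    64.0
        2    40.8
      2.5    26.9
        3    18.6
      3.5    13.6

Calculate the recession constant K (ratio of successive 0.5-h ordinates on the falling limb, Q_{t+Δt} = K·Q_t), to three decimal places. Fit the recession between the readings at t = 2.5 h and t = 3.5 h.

K ≈ 0.711

Using the recession-limb readings at t = 2.5 h and t = 3.5 h: Q falls from 26.9 to 13.6 L/s over 2 intervals.
K = (Q₂/Q₁)^(1/2) = (13.6/26.9)^(1/2) = 0.711.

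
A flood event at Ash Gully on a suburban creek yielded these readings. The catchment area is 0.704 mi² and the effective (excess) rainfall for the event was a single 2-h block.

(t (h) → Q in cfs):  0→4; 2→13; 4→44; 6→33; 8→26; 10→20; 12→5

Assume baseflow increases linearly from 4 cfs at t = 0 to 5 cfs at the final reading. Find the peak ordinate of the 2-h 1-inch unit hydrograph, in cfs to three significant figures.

U_p ≈ 79.4 cfs

Direct runoff: 0.00, 8.83, 39.67, 28.50, 21.33, 15.17, 0.00 cfs; ΣQ_DR = 113.5 cfs, peak = 39.67 cfs.
Runoff depth d = ΣQ_DR·Δt / A = 113.5 × 7200 / (0.704 mi²) = 0.4997 in.
The 1-inch UH is the DRH scaled by (1 in)/d, so U_p = 39.67 × 1/0.4997 = 79.4 cfs.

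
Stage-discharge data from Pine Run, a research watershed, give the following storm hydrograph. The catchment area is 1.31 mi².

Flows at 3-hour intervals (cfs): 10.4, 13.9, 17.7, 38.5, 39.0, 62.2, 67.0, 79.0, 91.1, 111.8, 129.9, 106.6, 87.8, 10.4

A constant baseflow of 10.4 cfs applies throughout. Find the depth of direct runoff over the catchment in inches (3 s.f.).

Direct runoff: 0.0, 3.5, 7.3, 28.1, 28.6, 51.8, 56.6, 68.6, 80.7, 101.4, 119.5, 96.2, 77.4, 0.0 cfs; ΣQ_DR = 719.7 cfs.
V = ΣQ_DR · Δt = 719.7 × 10800 s = 7.773 × 10^6 ft³.
Over A = 1.31 mi², depth = V / A = 2.55 in.

d ≈ 2.55 in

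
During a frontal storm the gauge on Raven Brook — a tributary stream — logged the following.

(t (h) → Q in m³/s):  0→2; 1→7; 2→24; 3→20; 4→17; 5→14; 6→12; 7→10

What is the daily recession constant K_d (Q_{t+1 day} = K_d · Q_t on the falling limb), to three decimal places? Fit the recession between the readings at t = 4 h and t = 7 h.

K_d ≈ 0.014

Between t = 4 h and t = 7 h the flow falls from 17 to 10 m³/s over 3×1 h = 3 h.
Per-interval ratio K = (10/17)^(1/3) = 0.8379; K_d = K^(24/1) = 0.014.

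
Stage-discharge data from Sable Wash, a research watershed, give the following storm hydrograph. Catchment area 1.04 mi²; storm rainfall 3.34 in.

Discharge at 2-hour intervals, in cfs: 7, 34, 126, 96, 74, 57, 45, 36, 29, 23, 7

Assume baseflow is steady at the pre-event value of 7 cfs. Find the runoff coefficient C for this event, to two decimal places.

ΣQ_DR = 457.0 cfs; V = ΣQ_DR·Δt = 3.290 × 10^6 ft³.
Runoff depth d = V / A = 1.362 in.
C = d / P = 1.362 / 3.34 = 0.41.

C ≈ 0.41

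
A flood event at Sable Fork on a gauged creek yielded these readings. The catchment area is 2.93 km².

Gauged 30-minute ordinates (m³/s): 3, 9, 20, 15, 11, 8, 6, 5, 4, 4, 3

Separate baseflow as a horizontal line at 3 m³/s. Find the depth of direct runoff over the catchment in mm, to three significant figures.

d ≈ 33.8 mm

Direct runoff: 0.0, 6.0, 17.0, 12.0, 8.0, 5.0, 3.0, 2.0, 1.0, 1.0, 0.0 m³/s; ΣQ_DR = 55.00 m³/s.
V = ΣQ_DR · Δt = 55.00 × 1800 s = 99000 m³.
Over A = 2.93 km², depth = V / A = 33.8 mm.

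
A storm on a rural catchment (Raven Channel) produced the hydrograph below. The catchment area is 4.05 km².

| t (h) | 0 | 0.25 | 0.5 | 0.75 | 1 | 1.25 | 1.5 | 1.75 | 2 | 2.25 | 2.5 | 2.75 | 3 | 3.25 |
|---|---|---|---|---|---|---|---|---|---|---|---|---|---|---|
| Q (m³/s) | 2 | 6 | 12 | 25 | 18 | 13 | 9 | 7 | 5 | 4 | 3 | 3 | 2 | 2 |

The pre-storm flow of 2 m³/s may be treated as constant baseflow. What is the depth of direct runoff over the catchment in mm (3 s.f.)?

d ≈ 18.4 mm

Direct runoff: 0.0, 4.0, 10.0, 23.0, 16.0, 11.0, 7.0, 5.0, 3.0, 2.0, 1.0, 1.0, 0.0, 0.0 m³/s; ΣQ_DR = 83.00 m³/s.
V = ΣQ_DR · Δt = 83.00 × 900 s = 74700 m³.
Over A = 4.05 km², depth = V / A = 18.4 mm.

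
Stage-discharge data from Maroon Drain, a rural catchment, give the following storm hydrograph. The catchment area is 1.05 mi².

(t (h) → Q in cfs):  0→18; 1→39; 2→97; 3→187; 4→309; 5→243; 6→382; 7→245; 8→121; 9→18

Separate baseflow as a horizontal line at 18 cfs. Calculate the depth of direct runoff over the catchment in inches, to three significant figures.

Direct runoff: 0.0, 21.0, 79.0, 169.0, 291.0, 225.0, 364.0, 227.0, 103.0, 0.0 cfs; ΣQ_DR = 1479 cfs.
V = ΣQ_DR · Δt = 1479 × 3600 s = 5.324 × 10^6 ft³.
Over A = 1.05 mi², depth = V / A = 2.18 in.

d ≈ 2.18 in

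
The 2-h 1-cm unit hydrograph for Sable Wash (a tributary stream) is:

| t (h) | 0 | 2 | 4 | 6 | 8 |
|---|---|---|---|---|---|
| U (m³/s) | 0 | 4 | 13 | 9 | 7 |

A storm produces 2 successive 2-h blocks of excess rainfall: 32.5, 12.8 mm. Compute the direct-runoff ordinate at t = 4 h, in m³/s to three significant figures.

Q ≈ 47.4 m³/s

By discrete convolution, Q_j = Σ (P_i / 10 mm) · U_{j−i}.
At t = 4 h (j=2): Q = (32.5/10)·13 + (12.8/10)·4 = 47.4 m³/s.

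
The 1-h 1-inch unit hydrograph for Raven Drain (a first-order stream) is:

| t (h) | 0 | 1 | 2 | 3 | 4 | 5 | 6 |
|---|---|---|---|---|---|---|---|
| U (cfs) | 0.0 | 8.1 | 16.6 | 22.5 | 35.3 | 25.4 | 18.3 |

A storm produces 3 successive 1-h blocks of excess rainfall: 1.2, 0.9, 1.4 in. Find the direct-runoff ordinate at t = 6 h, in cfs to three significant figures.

By discrete convolution, Q_j = Σ (P_i / 1 in) · U_{j−i}.
At t = 6 h (j=6): Q = (1.2/1)·18.3 + (0.9/1)·25.4 + (1.4/1)·35.3 = 94.2 cfs.

Q ≈ 94.2 cfs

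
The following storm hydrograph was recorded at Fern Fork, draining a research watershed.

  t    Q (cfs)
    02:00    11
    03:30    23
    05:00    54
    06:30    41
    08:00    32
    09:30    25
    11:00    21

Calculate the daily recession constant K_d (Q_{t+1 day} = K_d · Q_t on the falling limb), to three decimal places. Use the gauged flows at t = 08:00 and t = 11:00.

Between t = 08:00 and t = 11:00 the flow falls from 32 to 21 cfs over 2×1.5 h = 3 h.
Per-interval ratio K = (21/32)^(1/2) = 0.8101; K_d = K^(24/1.5) = 0.034.

K_d ≈ 0.034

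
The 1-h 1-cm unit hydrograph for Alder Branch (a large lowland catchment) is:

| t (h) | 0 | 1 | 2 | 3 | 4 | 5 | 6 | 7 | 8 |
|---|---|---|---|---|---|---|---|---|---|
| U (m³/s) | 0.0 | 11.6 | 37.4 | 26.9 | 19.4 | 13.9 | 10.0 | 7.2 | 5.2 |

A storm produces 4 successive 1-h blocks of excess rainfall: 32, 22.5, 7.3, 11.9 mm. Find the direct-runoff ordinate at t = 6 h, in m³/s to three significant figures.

By discrete convolution, Q_j = Σ (P_i / 10 mm) · U_{j−i}.
At t = 6 h (j=6): Q = (32/10)·10.0 + (22.5/10)·13.9 + (7.3/10)·19.4 + (11.9/10)·26.9 = 109 m³/s.

Q ≈ 109 m³/s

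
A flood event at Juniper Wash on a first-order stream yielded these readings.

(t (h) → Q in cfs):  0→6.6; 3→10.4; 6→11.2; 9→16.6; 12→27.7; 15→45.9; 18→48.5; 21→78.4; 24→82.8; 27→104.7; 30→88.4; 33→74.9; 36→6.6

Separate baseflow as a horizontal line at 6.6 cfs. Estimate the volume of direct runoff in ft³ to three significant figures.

V ≈ 5.58 × 10^6 ft³

Direct-runoff ordinates (Q − Q_b): 0.0, 3.8, 4.6, 10.0, 21.1, 39.3, 41.9, 71.8, 76.2, 98.1, 81.8, 68.3, 0.0 cfs.
ΣQ_DR = 516.9 cfs.
With Δt = 3 h = 10800 s, V = ΣQ_DR · Δt = 516.9 × 10800 = 5.58 × 10^6 ft³.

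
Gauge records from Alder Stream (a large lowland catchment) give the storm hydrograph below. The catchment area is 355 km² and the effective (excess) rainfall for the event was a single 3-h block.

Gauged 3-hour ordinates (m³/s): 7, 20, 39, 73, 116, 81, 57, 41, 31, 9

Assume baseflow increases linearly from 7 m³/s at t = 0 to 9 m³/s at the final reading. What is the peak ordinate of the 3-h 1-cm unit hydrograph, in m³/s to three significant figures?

Direct runoff: 0.00, 12.78, 31.56, 65.33, 108.11, 72.89, 48.67, 32.44, 22.22, 0.00 m³/s; ΣQ_DR = 394.0 m³/s, peak = 108.11 m³/s.
Runoff depth d = ΣQ_DR·Δt / A = 394.0 × 10800 / (355 km²) = 11.99 mm.
The 1-cm UH is the DRH scaled by (10 mm)/d, so U_p = 108.11 × 10/11.99 = 90.2 m³/s.

U_p ≈ 90.2 m³/s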